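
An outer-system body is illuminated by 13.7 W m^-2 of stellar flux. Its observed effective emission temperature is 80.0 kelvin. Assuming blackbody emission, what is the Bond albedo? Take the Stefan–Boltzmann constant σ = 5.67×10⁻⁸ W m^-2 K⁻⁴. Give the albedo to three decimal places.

From σT⁴ = S(1−α)/4 we invert for α: 1−α = 4σT⁴/S.
σT⁴ = 2.322 W m^-2, so 4σT⁴ = 9.290 W m^-2.
Hence α = 1 − 9.290/13.70 = 0.3219.

0.322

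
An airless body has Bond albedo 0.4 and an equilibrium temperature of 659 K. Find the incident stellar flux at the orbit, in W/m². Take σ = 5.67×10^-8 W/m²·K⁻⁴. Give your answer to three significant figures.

71300 W/m²

Invert the energy balance for S: S = 4σT⁴/(1−α).
σT⁴ = 5.67×10⁻⁸·(659)⁴ = 10690 W/m².
So S = 4×10690/(1−0.4) = 71290 W/m².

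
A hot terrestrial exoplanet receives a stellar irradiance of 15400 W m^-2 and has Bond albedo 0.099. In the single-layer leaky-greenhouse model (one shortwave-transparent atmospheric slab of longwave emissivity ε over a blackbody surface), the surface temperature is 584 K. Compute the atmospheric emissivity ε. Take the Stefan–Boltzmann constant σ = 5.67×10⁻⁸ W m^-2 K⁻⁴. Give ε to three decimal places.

0.948

Effective temperature: T_e = [S(1−α)/(4σ)]^(1/4) = 497.3 K.
T_s⁴ = T_e⁴·2/(2−ε) → ε = 2 − 2(T_e/T_s)⁴ = 2 − 2·(497.3/584)⁴ = 0.9481.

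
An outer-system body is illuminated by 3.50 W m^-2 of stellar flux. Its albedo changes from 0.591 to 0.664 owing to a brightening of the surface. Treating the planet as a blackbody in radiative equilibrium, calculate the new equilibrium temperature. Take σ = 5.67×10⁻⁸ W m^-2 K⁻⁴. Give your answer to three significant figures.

With the new albedo, S(1−α₂)/4 = 0.2940 W m^-2, so T₂ = 47.72 K.

47.7 K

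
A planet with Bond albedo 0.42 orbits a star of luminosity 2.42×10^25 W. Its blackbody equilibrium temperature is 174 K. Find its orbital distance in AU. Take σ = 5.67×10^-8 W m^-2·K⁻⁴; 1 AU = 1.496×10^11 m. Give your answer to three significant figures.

Required flux: S = 4σT⁴/(1−α) = 358.4 W m^-2.
Then d = [L/(4πS)]^(1/2) = 7.330×10^10 m, i.e. 0.4900 AU.

0.490 AU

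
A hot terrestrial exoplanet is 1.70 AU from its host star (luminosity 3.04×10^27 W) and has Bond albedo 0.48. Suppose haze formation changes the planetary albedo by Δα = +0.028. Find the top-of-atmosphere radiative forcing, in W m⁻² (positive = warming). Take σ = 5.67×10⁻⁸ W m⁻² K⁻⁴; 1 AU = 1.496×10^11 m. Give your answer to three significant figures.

Orbital distance: d = 1.70 AU = 2.543×10^11 m.
Flux at the orbit: S = L/(4πd²) = 3.04×10^27/(4π·(2.54×10^11)²) = 3740 W m⁻².
ΔF = −(S/4)Δα = −(3740/4)×(+0.028) = -26.18 W m⁻².

-26.2 W m⁻²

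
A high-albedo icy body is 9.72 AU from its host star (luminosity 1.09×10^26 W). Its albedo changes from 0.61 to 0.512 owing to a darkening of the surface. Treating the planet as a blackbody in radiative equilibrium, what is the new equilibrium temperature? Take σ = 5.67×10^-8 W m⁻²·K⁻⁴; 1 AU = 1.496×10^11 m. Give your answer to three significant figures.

Orbital distance: d = 9.72 AU = 1.454×10^12 m.
Spreading L over a sphere of radius d: S = 1.09×10^26/(4π·1.45×10^12²) = 4.102 W m⁻².
New equilibrium: T₂ = [(1−0.512)·4.102/(4σ)]^(1/4) = 54.51 K.

54.5 K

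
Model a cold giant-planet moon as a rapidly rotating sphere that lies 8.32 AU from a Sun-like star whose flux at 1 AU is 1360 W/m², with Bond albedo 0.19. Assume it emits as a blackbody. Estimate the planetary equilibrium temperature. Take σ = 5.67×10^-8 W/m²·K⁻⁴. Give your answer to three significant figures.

Irradiance scales as 1/d², so S = 1360 W/m² × (1/8.32)² = 19.65 W/m².
Averaging over the sphere, the absorbed flux is S(1−α)/4 = 3.978 W/m².
Set σT⁴ = 3.978 → T = (3.978/σ)^(1/4) = 91.52 K.

91.5 K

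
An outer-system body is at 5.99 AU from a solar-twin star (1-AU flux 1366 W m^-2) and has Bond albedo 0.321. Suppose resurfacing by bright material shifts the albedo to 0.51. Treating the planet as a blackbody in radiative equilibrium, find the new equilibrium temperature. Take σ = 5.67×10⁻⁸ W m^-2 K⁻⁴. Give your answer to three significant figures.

95.2 K

Irradiance scales as 1/d², so S = 1366 W m^-2 × (1/5.99)² = 38.07 W m^-2.
T₂ = [S(1−α₂)/(4σ)]^(1/4) = [38.07·0.49/(4σ)]^(1/4) = 95.23 K.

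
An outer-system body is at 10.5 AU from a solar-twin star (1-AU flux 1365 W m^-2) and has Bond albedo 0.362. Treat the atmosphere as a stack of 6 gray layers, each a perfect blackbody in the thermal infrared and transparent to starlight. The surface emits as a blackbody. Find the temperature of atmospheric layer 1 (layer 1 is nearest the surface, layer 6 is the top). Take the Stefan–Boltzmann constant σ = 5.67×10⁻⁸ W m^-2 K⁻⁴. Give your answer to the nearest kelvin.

120 kelvin

By the inverse-square law, S = 1365/10.5² = 12.38 W m^-2.
Top-of-atmosphere balance: σT_e⁴ = S(1−α)/4 = 1.975 W m^-2 → T_e = 76.82 K.
In the N-layer model, layer k (counted from the surface) has T_k = (N+1−k)^(1/4)·T_e.
T_1 = (6)^(1/4)·76.82 = 120.2 K.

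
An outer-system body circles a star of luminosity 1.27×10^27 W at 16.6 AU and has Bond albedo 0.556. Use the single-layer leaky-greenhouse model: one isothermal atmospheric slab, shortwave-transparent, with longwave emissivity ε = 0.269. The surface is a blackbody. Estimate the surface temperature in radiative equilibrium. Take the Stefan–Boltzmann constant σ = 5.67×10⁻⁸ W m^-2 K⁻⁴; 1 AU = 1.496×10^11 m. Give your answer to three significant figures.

78.0 K

d = 16.6 × 1.496×10^11 m = 2.483×10^12 m.
S = L/(4πd²) = 16.39 W m^-2.
The planet radiates to space at T_e = [S(1−α)/(4σ)]^(1/4) = 75.26 K.
Surface balance with a leaky layer gives σT_s⁴ = σT_e⁴·2/(2−ε), so T_s = T_e·[2/(2−0.269)]^(1/4) = 78.03 K.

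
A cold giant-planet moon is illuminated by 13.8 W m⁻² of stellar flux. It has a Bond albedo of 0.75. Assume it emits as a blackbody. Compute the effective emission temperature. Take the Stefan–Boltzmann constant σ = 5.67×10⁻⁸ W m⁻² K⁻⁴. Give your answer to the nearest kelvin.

Averaging over the sphere, the absorbed flux is S(1−α)/4 = 0.8625 W m⁻².
In equilibrium σT⁴ equals this, so T = 62.45 K.

62 K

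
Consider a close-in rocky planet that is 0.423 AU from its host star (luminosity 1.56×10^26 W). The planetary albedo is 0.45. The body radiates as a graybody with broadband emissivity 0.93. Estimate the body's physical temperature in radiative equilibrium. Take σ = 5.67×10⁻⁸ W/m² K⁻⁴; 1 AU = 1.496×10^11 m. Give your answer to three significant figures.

d = 0.423 × 1.496×10^11 m = 6.328×10^10 m.
Flux at the orbit: S = L/(4πd²) = 1.56×10^26/(4π·(6.33×10^10)²) = 3100 W/m².
The planet absorbs (1−α)S over its disc πR² and re-emits over 4πR², so the mean absorbed flux is (1−0.45)·3100/4 = 426.3 W/m².
Radiative balance εσT⁴ = 426.3 gives T = [426.3/(0.93·σ)]^(1/4) = 299.8 K.

300 K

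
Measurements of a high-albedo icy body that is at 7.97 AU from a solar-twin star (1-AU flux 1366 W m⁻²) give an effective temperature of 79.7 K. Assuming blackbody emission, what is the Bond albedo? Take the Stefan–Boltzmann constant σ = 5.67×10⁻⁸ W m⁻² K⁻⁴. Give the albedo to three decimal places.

0.574

Irradiance scales as 1/d², so S = 1366 W m⁻² × (1/7.97)² = 21.50 W m⁻².
Rearranging the radiative balance, α = 1 − 4σT⁴/S.
σT⁴ = 2.288 W m⁻², so 4σT⁴ = 9.151 W m⁻².
1−α = 9.151/21.50 = 0.4255, so α = 0.5745.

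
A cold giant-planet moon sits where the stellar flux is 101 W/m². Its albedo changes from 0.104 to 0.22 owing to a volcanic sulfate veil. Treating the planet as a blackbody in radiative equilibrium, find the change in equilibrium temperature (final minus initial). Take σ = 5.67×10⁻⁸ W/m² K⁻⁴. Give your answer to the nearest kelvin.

Before: T₁ = [101.0·0.896/(4σ)]^(1/4) = 141.3 K.
After:  T₂ = [101.0·0.78/(4σ)]^(1/4) = 136.5 K.
ΔT = T₂ − T₁ = -4.815 K.

-5 K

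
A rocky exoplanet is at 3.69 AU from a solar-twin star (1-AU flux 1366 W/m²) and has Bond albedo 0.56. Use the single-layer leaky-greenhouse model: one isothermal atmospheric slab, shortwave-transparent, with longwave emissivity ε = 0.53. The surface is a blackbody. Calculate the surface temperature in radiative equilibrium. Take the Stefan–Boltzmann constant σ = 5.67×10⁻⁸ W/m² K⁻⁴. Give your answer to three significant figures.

Flux at the orbit: S = 1366/(3.69)² = 100.3 W/m².
At the top of the atmosphere, σT_e⁴ = S(1−α)/4 = 11.04 W/m², giving T_e = 118.1 K.
Surface balance with a leaky layer gives σT_s⁴ = σT_e⁴·2/(2−ε), so T_s = T_e·[2/(2−0.53)]^(1/4) = 127.6 K.

128 kelvin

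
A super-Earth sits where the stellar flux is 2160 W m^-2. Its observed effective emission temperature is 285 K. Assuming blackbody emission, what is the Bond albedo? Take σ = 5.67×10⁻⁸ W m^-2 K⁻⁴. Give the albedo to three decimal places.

0.307

Energy balance: S(1−α)/4 = σT⁴, so 1−α = 4σT⁴/S.
σT⁴ = 374.1 W m^-2, so 4σT⁴ = 1496 W m^-2.
Hence α = 1 − 1496/2160 = 0.3073.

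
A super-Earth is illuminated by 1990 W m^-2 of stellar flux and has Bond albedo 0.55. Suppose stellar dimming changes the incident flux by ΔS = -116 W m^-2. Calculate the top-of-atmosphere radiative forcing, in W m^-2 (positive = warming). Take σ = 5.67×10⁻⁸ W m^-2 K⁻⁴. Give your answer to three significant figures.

TOA radiative forcing: ΔF = (1−α)ΔS/4 = 0.45·(-116)/4 = -13.05 W m^-2.

-13.0 W m^-2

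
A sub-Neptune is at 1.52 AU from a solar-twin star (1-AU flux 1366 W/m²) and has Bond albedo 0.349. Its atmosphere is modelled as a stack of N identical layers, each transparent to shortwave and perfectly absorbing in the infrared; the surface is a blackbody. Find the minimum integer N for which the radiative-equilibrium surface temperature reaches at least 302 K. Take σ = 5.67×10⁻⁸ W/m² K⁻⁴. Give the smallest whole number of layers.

By the inverse-square law, S = 1366/1.52² = 591.2 W/m².
OLR = S(1−α)/4 = 96.22 W/m²; the top layer radiates at T_e = 203.0 K.
Need (N+1)T_e⁴ ≥ T_s⁴, i.e. N+1 ≥ (302/203.0)⁴ = 4.901.
Rounding up, N = 4.

4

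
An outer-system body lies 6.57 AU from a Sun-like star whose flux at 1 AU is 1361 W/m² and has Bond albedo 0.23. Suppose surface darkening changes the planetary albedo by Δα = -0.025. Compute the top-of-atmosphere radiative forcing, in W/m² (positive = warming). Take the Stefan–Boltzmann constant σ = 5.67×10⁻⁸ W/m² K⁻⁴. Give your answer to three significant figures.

Flux at the orbit: S = 1361/(6.57)² = 31.53 W/m².
TOA radiative forcing: ΔF = −S·Δα/4 = −31.53·(-0.025)/4 = 0.1971 W/m².

0.197 W/m²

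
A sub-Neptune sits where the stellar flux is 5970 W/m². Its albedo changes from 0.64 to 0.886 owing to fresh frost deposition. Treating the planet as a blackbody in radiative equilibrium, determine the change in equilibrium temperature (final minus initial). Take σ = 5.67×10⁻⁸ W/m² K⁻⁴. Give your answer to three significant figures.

-78.0 K

Initial: T₁ = [S(1−0.64)/(4σ)]^(1/4) = 312.0 K.
With α = 0.886, T₂ = 234.1 K.
Change: 234.1 − 312.0 = -77.95 K.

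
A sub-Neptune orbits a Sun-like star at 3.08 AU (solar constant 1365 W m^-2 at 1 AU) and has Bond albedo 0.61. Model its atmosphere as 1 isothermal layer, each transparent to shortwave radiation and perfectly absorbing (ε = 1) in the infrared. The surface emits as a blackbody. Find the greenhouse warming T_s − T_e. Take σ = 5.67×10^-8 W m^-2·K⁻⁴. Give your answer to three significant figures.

Flux at the orbit: S = 1365/(3.08)² = 143.9 W m^-2.
Top-of-atmosphere balance: σT_e⁴ = S(1−α)/4 = 14.03 W m^-2 → T_e = 125.4 K.
T_s = (N+1)^(1/4)·T_e = 149.1 K.
So the greenhouse effect raises the surface by 149.1 − 125.4 = 23.73 K.

23.7 kelvin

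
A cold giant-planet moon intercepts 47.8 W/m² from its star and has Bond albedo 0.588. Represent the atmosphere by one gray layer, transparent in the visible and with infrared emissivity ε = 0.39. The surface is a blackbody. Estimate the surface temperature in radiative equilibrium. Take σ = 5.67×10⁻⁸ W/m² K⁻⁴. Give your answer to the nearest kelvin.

Effective emission temperature (TOA balance): σT_e⁴ = S(1−α)/4 = 4.923 W/m² → T_e = 96.53 K.
For a single slab of emissivity ε, T_s⁴ = 2T_e⁴/(2−ε); thus T_s = 96.53·(1.242)^(1/4) = 101.9 K.

102 kelvin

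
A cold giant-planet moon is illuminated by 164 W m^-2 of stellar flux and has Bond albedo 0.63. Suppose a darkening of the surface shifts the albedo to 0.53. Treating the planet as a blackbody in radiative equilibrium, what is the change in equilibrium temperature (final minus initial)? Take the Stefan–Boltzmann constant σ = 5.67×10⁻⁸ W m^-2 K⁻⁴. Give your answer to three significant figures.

7.88 K

Initial: T₁ = [S(1−0.63)/(4σ)]^(1/4) = 127.9 K.
After:  T₂ = [164.0·0.47/(4σ)]^(1/4) = 135.8 K.
Change: 135.8 − 127.9 = 7.882 K.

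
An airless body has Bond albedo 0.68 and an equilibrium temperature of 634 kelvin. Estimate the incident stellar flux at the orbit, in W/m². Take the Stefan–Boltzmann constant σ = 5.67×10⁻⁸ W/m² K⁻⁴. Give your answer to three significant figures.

1.15×10^5 W/m²

From S(1−α)/4 = σT⁴: S = 4σT⁴/(1−α).
The emitted flux is σT⁴ = 9161 W/m².
S = 4·9161/0.32 = 1.145×10^5 W/m².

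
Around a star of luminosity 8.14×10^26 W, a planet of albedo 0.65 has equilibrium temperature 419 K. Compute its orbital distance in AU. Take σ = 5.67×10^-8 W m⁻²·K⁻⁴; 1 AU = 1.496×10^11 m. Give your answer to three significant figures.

Required flux: S = 4σT⁴/(1−α) = 19970 W m⁻².
S = L/(4πd²) → d = √(L/4πS) = √(8.14×10^26/(4π·19970)) = 5.695×10^10 m = 0.3807 AU.

0.381 AU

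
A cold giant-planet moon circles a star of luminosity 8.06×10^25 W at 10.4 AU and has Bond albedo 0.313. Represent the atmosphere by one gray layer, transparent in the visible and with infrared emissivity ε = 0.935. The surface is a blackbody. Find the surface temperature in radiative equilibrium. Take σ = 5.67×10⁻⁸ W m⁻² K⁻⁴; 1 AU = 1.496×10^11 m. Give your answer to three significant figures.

62.3 kelvin

d = 10.4 × 1.496×10^11 m = 1.556×10^12 m.
Spreading L over a sphere of radius d: S = 8.06×10^25/(4π·1.56×10^12²) = 2.650 W m⁻².
The planet radiates to space at T_e = [S(1−α)/(4σ)]^(1/4) = 53.23 K.
Surface balance with a leaky layer gives σT_s⁴ = σT_e⁴·2/(2−ε), so T_s = T_e·[2/(2−0.935)]^(1/4) = 62.31 K.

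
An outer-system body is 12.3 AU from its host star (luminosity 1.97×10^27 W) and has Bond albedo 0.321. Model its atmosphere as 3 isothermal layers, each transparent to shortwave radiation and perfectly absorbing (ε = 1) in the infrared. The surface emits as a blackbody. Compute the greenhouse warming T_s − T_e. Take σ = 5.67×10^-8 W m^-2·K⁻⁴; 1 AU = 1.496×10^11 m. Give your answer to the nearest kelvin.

45 kelvin

Orbital distance: d = 12.3 AU = 1.840×10^12 m.
Spreading L over a sphere of radius d: S = 1.97×10^27/(4π·1.84×10^12²) = 46.30 W m^-2.
The effective emission temperature is T_e = [S(1−α)/(4σ)]^¼ = 108.5 K.
T_s = (N+1)^(1/4)·T_e = 153.5 K.
Warming: T_s − T_e = 44.94 K.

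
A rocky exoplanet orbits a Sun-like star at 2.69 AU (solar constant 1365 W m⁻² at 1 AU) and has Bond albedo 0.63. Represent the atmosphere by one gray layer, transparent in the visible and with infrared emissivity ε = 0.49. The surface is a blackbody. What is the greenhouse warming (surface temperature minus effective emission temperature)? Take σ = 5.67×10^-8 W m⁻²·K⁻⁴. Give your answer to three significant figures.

Irradiance scales as 1/d², so S = 1365 W m⁻² × (1/2.69)² = 188.6 W m⁻².
The planet radiates to space at T_e = [S(1−α)/(4σ)]^(1/4) = 132.4 K.
Surface balance with a leaky layer gives σT_s⁴ = σT_e⁴·2/(2−ε), so T_s = T_e·[2/(2−0.49)]^(1/4) = 142.1 K.
The atmosphere warms the surface by 9.640 K.

9.64 K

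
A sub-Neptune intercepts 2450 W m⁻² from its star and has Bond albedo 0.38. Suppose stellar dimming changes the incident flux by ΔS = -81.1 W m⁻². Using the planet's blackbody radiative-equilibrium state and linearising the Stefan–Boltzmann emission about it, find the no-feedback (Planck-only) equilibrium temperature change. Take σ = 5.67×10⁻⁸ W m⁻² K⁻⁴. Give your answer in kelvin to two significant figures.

Unperturbed T_e = [2450·(1−0.38)/(4σ)]^¼ = 286.1 K.
Only a fraction (1−α) is absorbed and it's spread over 4πR², so ΔF = (1−α)ΔS/4 = -12.57 W m⁻².
Planck response: λ_P = 4σT_e³ = 4·5.67×10⁻⁸·(286.1)³ = 5.310 W m⁻²/K.
So ΔT₀ = -12.57/5.310 = -2.37 K.

-2.4 K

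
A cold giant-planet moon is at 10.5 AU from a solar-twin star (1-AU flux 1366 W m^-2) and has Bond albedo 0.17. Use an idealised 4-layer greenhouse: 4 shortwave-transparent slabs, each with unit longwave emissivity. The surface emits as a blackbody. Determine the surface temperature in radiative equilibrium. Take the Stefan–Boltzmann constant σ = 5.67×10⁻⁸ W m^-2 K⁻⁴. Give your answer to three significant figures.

123 kelvin

By the inverse-square law, S = 1366/10.5² = 12.39 W m^-2.
OLR = S(1−α)/4 = 2.571 W m^-2; the top layer radiates at T_e = 82.06 K.
With N = 4 opaque layers, T_s = (N+1)^(1/4)·T_e = 5^(1/4)·82.06 = 122.7 K.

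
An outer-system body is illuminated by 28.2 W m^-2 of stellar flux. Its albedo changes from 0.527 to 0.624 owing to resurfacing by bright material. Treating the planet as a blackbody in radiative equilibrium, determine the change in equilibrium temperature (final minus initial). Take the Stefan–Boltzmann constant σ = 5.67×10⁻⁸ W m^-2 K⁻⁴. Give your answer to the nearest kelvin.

-5 K

Initial: T₁ = [S(1−0.527)/(4σ)]^(1/4) = 87.57 K.
After:  T₂ = [28.20·0.376/(4σ)]^(1/4) = 82.69 K.
ΔT = T₂ − T₁ = -4.883 K.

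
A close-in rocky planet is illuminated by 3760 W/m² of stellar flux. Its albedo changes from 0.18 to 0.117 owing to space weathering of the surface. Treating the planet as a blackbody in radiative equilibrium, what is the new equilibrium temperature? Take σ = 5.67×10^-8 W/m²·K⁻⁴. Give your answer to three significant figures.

With the new albedo, S(1−α₂)/4 = 830.0 W/m², so T₂ = 347.8 K.

348 K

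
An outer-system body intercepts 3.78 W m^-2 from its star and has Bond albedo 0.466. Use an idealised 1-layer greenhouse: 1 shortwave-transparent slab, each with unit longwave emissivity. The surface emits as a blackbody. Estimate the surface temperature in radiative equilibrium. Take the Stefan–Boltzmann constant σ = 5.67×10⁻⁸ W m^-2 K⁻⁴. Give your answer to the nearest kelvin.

65 kelvin

Top-of-atmosphere balance: σT_e⁴ = S(1−α)/4 = 0.5046 W m^-2 → T_e = 54.62 K.
For an N-layer opaque stack, T_s⁴ = (N+1)T_e⁴, hence T_s = (2)^(1/4)×54.62 K = 64.95 K.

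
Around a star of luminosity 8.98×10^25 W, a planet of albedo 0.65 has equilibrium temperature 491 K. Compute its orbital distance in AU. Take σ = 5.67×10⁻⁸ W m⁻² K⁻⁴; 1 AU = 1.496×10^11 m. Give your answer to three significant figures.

The flux needed for this T is 4σT⁴/(1−0.65) = 37660 W m⁻².
Then d = [L/(4πS)]^(1/2) = 1.377×10^10 m, i.e. 0.09208 AU.

0.0921 AU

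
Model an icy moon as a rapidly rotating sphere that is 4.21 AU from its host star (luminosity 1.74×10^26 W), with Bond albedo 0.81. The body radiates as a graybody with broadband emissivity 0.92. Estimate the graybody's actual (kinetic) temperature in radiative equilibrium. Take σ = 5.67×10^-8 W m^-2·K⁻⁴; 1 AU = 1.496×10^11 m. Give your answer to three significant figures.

75.1 K

Orbital distance: d = 4.21 AU = 6.298×10^11 m.
Spreading L over a sphere of radius d: S = 1.74×10^26/(4π·6.30×10^11²) = 34.91 W m^-2.
Absorbed flux (global mean): S(1−α)/4 = 34.91·0.19/4 = 1.658 W m^-2.
Radiative balance εσT⁴ = 1.658 gives T = [1.658/(0.92·σ)]^(1/4) = 75.09 K.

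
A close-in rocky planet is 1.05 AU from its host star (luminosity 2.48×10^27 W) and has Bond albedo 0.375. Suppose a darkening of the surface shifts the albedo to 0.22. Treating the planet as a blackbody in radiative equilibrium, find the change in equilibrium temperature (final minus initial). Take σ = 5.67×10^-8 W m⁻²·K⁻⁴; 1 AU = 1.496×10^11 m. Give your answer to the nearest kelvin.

22 kelvin

Orbital distance: d = 1.05 AU = 1.571×10^11 m.
Spreading L over a sphere of radius d: S = 2.48×10^27/(4π·1.57×10^11²) = 7998 W m⁻².
Initial: T₁ = [S(1−0.375)/(4σ)]^(1/4) = 385.3 K.
With α = 0.22, T₂ = 407.3 K.
Change: 407.3 − 385.3 = 21.94 K.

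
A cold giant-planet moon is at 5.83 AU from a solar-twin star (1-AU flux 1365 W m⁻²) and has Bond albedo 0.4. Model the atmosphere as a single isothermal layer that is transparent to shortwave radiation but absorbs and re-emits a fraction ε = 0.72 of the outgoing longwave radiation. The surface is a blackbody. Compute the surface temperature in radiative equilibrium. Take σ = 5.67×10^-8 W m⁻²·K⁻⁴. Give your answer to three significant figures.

114 K

Irradiance scales as 1/d², so S = 1365 W m⁻² × (1/5.83)² = 40.16 W m⁻².
The planet radiates to space at T_e = [S(1−α)/(4σ)]^(1/4) = 101.5 K.
For a single slab of emissivity ε, T_s⁴ = 2T_e⁴/(2−ε); thus T_s = 101.5·(1.562)^(1/4) = 113.5 K.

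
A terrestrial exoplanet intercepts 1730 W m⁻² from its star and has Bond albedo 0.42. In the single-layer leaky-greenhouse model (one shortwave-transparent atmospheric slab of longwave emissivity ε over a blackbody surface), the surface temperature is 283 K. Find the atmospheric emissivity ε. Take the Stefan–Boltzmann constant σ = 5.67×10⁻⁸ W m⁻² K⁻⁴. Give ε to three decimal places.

0.621

Effective temperature: T_e = [S(1−α)/(4σ)]^(1/4) = 257.9 K.
Since (2−ε)/2 = (T_e/T_s)⁴ = 0.6897, ε = 0.6205.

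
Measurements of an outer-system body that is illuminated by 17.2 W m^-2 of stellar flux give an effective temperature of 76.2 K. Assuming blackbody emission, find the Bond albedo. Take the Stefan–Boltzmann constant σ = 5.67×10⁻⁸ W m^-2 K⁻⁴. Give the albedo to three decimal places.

0.555

From σT⁴ = S(1−α)/4 we invert for α: 1−α = 4σT⁴/S.
4σT⁴ = 4·5.67×10⁻⁸·(76.2)⁴ = 7.647 W m^-2.
1−α = 7.647/17.20 = 0.4446, so α = 0.5554.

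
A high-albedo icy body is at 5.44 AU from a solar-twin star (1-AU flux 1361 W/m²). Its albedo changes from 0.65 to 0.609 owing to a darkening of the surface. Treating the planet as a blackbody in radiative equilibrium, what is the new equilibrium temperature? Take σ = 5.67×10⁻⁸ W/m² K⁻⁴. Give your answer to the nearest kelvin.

94 K

Flux at the orbit: S = 1361/(5.44)² = 45.99 W/m².
T₂ = [S(1−α₂)/(4σ)]^(1/4) = [45.99·0.391/(4σ)]^(1/4) = 94.36 K.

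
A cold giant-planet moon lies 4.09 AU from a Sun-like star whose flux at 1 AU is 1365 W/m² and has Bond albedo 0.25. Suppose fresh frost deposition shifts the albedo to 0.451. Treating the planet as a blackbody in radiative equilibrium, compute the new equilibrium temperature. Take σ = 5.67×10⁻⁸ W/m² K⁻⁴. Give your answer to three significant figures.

119 K

Flux at the orbit: S = 1365/(4.09)² = 81.60 W/m².
With the new albedo, S(1−α₂)/4 = 11.20 W/m², so T₂ = 118.6 K.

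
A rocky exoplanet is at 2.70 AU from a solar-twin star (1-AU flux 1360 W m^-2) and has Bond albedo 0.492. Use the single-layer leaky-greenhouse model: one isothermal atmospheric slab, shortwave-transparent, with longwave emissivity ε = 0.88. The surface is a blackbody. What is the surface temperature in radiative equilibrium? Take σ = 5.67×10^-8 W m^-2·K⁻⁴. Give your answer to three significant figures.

165 K

Irradiance scales as 1/d², so S = 1360 W m^-2 × (1/2.70)² = 186.6 W m^-2.
The planet radiates to space at T_e = [S(1−α)/(4σ)]^(1/4) = 143.0 K.
Surface balance with a leaky layer gives σT_s⁴ = σT_e⁴·2/(2−ε), so T_s = T_e·[2/(2−0.88)]^(1/4) = 165.3 K.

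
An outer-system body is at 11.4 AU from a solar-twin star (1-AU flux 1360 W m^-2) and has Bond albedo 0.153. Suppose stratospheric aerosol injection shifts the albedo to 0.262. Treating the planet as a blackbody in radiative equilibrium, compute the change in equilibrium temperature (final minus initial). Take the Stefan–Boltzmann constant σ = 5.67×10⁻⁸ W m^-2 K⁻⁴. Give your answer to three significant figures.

-2.68 K

Flux at the orbit: S = 1360/(11.4)² = 10.46 W m^-2.
With α = 0.153, T₁ = 79.07 K.
Final:   T₂ = [S(1−0.262)/(4σ)]^(1/4) = 76.39 K.
ΔT = T₂ − T₁ = -2.677 K.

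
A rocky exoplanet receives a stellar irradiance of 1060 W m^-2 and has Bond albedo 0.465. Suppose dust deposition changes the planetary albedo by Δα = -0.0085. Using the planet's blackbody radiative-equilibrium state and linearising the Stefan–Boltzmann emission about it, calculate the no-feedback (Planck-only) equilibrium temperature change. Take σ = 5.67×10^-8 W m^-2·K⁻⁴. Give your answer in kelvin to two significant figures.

Reference equilibrium: T_e = [S(1−α)/(4σ)]^(1/4) = 223.6 K.
The change in absorbed flux is Δ[S(1−α)/4] = −SΔα/4 = 2.252 W m^-2.
Planck response: λ_P = 4σT_e³ = 4·5.67×10⁻⁸·(223.6)³ = 2.536 W m^-2/K.
ΔT₀ = ΔF/λ_P = 2.252/2.536 = 0.888 K.

0.89 K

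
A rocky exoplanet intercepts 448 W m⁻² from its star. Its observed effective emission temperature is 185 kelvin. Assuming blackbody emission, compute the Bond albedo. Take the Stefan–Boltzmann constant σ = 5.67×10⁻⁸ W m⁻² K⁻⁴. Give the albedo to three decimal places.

Rearranging the radiative balance, α = 1 − 4σT⁴/S.
4σT⁴ = 4·5.67×10⁻⁸·(185)⁴ = 265.7 W m⁻².
Hence α = 1 − 265.7/448.0 = 0.4070.

0.407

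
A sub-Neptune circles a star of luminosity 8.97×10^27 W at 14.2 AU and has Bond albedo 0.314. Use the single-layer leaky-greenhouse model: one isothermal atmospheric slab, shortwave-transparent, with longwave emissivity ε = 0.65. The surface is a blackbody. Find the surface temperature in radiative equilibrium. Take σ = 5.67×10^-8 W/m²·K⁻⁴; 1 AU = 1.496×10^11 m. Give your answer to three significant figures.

163 kelvin

d = 14.2 × 1.496×10^11 m = 2.124×10^12 m.
Flux at the orbit: S = L/(4πd²) = 8.97×10^27/(4π·(2.12×10^12)²) = 158.2 W/m².
The planet radiates to space at T_e = [S(1−α)/(4σ)]^(1/4) = 147.9 K.
The surface balance (absorbed SW + ε·downward IR = σT_s⁴) with T_a⁴ = T_s⁴/2 reduces to T_s = T_e·[2/(2−ε)]^¼ = 163.2 K.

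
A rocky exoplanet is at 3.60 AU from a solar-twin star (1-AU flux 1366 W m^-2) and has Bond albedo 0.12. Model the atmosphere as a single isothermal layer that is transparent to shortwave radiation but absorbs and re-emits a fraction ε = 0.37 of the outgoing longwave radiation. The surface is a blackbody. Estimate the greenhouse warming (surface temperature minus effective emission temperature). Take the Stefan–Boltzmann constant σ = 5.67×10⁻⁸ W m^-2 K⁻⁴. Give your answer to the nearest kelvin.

Irradiance scales as 1/d², so S = 1366 W m^-2 × (1/3.60)² = 105.4 W m^-2.
At the top of the atmosphere, σT_e⁴ = S(1−α)/4 = 23.19 W m^-2, giving T_e = 142.2 K.
Surface balance with a leaky layer gives σT_s⁴ = σT_e⁴·2/(2−ε), so T_s = T_e·[2/(2−0.37)]^(1/4) = 149.7 K.
T_s − T_e = 149.7 − 142.2 = 7.462 K.

7 K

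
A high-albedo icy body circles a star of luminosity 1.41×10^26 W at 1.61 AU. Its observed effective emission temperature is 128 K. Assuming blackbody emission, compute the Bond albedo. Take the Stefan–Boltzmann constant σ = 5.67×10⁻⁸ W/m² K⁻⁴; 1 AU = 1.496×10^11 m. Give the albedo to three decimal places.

d = 1.61 × 1.496×10^11 m = 2.409×10^11 m.
Spreading L over a sphere of radius d: S = 1.41×10^26/(4π·2.41×10^11²) = 193.4 W/m².
Energy balance: S(1−α)/4 = σT⁴, so 1−α = 4σT⁴/S.
σT⁴ = 15.22 W/m², so 4σT⁴ = 60.88 W/m².
1−α = 60.88/193.4 = 0.3148, so α = 0.6852.

0.685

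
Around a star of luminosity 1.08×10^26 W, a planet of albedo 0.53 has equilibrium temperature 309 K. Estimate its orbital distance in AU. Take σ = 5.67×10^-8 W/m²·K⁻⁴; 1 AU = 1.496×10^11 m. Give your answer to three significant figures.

0.295 AU

Energy balance gives S = 4σT⁴/(1−α) = 4399 W/m².
From L = 4πd²S, d = √(1.08×10^26/(4π·4399)) = 4.420×10^10 m = 0.2955 AU.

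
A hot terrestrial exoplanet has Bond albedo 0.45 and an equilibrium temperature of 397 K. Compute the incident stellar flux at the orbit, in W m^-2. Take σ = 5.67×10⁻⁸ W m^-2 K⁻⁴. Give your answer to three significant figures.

Invert the energy balance for S: S = 4σT⁴/(1−α).
σT⁴ = 5.67×10⁻⁸·(397)⁴ = 1408 W m^-2.
S = 4·1408/0.55 = 10240 W m^-2.

10200 W m^-2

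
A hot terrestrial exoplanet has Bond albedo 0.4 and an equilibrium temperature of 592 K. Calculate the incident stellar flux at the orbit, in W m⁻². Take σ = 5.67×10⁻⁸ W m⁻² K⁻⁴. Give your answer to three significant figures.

46400 W m⁻²

From S(1−α)/4 = σT⁴: S = 4σT⁴/(1−α).
The emitted flux is σT⁴ = 6964 W m⁻².
S = 4·6964/0.6 = 46430 W m⁻².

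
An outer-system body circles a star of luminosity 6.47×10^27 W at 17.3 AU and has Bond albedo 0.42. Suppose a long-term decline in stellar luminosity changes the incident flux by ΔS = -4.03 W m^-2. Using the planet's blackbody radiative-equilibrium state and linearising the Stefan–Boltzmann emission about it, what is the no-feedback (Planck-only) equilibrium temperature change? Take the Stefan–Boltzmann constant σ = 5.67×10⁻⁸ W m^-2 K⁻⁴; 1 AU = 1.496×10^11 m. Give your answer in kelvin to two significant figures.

Orbital distance: d = 17.3 AU = 2.588×10^12 m.
Spreading L over a sphere of radius d: S = 6.47×10^27/(4π·2.59×10^12²) = 76.87 W m^-2.
Reference equilibrium: T_e = [S(1−α)/(4σ)]^(1/4) = 118.4 K.
ΔF = Δ[S(1−α)]/4 = (1−0.42)·-4.03/4 = -0.5844 W m^-2.
Linearising σT⁴ gives d(σT⁴)/dT = 4σT_e³ = 0.3765 W m^-2 per K.
ΔT₀ = ΔF/λ_P = -0.5844/0.3765 = -1.55 K.

-1.6 K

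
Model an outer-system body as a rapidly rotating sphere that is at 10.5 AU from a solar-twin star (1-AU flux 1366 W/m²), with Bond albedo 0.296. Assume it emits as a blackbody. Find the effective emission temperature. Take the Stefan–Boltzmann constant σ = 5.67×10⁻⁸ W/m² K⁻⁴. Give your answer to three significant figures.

By the inverse-square law, S = 1366/10.5² = 12.39 W/m².
Averaging over the sphere, the absorbed flux is S(1−α)/4 = 2.181 W/m².
In equilibrium σT⁴ equals this, so T = 78.75 K.

78.7 K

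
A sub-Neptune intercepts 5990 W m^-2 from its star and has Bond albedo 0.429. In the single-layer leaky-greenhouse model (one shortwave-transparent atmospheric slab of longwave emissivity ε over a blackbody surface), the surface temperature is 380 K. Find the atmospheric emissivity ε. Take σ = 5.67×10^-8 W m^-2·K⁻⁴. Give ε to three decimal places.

TOA balance gives T_e = 350.4 K.
Since (2−ε)/2 = (T_e/T_s)⁴ = 0.7232, ε = 0.5535.

0.554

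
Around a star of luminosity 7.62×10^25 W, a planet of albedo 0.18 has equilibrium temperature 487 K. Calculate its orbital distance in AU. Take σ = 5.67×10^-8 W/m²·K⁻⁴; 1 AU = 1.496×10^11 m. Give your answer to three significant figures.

The flux needed for this T is 4σT⁴/(1−0.18) = 15560 W/m².
From L = 4πd²S, d = √(7.62×10^25/(4π·15560)) = 1.974×10^10 m = 0.1320 AU.

0.132 AU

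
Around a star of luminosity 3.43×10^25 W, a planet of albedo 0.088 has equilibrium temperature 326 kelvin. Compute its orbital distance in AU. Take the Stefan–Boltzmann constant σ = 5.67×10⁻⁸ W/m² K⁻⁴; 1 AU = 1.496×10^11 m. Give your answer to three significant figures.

0.208 AU

Required flux: S = 4σT⁴/(1−α) = 2809 W/m².
Then d = [L/(4πS)]^(1/2) = 3.117×10^10 m, i.e. 0.2084 AU.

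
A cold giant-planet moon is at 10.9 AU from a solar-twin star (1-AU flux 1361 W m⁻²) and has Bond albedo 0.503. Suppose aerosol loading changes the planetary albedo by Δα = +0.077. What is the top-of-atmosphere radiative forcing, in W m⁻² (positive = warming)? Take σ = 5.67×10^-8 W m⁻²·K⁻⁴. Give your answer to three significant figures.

-0.221 W m⁻²

Irradiance scales as 1/d², so S = 1361 W m⁻² × (1/10.9)² = 11.46 W m⁻².
TOA radiative forcing: ΔF = −S·Δα/4 = −11.46·(+0.077)/4 = -0.2205 W m⁻².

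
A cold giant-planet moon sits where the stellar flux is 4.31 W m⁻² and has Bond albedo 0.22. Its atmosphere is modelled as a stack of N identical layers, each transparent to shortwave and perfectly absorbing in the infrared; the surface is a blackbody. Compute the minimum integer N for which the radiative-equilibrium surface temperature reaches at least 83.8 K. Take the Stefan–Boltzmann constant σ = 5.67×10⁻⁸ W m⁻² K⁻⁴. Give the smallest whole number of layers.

3

The effective emission temperature is T_e = [S(1−α)/(4σ)]^¼ = 62.05 K.
Since T_s⁴ = (N+1)T_e⁴, we need N ≥ (T_s/T_e)⁴ − 1 = 2.327.
Rounding up, N = 3.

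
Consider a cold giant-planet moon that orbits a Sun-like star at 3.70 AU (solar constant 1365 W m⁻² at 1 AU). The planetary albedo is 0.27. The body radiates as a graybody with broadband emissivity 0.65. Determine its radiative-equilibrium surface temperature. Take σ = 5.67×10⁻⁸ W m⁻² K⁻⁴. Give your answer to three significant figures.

Flux at the orbit: S = 1365/(3.70)² = 99.71 W m⁻².
Averaging over the sphere, the absorbed flux is S(1−α)/4 = 18.20 W m⁻².
Equating to εσT⁴ with ε = 0.65: T = (18.20/0.65σ)^(1/4) = 149.1 K.

149 K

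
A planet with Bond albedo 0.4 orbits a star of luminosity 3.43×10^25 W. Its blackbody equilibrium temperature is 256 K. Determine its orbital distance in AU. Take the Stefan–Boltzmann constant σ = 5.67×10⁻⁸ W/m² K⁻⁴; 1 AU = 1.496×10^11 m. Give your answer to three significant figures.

Energy balance gives S = 4σT⁴/(1−α) = 1623 W/m².
S = L/(4πd²) → d = √(L/4πS) = √(3.43×10^25/(4π·1623)) = 4.100×10^10 m = 0.2741 AU.

0.274 AU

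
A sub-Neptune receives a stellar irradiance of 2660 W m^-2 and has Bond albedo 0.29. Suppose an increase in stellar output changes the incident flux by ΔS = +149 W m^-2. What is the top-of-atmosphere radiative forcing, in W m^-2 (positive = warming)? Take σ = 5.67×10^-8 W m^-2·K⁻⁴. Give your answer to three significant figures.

26.4 W m^-2

Only a fraction (1−α) is absorbed and it's spread over 4πR², so ΔF = (1−α)ΔS/4 = 26.45 W m^-2.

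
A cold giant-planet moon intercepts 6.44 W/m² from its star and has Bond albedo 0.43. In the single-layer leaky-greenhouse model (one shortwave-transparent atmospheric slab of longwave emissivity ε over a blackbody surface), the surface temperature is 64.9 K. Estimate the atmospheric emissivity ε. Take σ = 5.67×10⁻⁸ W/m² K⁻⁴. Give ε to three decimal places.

TOA balance gives T_e = 63.43 K.
Inverting T_s⁴ = 2T_e⁴/(2−ε): (T_e/T_s)⁴ = 0.9123, so ε = 2(1 − 0.9123) = 0.1754.

0.175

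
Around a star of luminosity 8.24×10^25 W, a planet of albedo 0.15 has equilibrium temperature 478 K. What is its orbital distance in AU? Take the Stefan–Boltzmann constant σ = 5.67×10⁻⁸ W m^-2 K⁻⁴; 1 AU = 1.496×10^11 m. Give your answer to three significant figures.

Required flux: S = 4σT⁴/(1−α) = 13930 W m^-2.
From L = 4πd²S, d = √(8.24×10^25/(4π·13930)) = 2.170×10^10 m = 0.1450 AU.

0.145 AU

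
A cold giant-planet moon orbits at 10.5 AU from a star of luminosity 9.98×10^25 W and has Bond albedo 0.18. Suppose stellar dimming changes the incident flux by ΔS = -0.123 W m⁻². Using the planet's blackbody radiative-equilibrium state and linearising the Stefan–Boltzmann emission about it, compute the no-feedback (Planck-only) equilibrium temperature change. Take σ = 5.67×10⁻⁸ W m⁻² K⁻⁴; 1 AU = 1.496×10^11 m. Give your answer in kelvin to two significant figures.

Orbital distance: d = 10.5 AU = 1.571×10^12 m.
Flux at the orbit: S = L/(4πd²) = 9.98×10^25/(4π·(1.57×10^12)²) = 3.219 W m⁻².
Unperturbed T_e = [3.219·(1−0.18)/(4σ)]^¼ = 58.41 K.
ΔF = Δ[S(1−α)]/4 = (1−0.18)·-0.123/4 = -0.02522 W m⁻².
Linearising σT⁴ gives d(σT⁴)/dT = 4σT_e³ = 0.04519 W m⁻² per K.
Hence the no-feedback warming is ΔF/(4σT_e³) = -0.558 K.

-0.56 K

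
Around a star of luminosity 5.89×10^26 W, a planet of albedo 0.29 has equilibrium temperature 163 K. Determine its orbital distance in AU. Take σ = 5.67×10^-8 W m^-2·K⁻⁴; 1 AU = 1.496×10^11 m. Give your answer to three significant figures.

Required flux: S = 4σT⁴/(1−α) = 225.5 W m^-2.
Then d = [L/(4πS)]^(1/2) = 4.559×10^11 m, i.e. 3.048 AU.

3.05 AU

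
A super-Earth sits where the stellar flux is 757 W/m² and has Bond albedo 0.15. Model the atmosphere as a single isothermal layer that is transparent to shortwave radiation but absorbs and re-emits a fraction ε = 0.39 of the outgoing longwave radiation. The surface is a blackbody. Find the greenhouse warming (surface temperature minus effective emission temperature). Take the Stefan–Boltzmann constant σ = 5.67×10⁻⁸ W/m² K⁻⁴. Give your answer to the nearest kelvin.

13 kelvin

At the top of the atmosphere, σT_e⁴ = S(1−α)/4 = 160.9 W/m², giving T_e = 230.8 K.
For a single slab of emissivity ε, T_s⁴ = 2T_e⁴/(2−ε); thus T_s = 230.8·(1.242)^(1/4) = 243.7 K.
Greenhouse warming: T_s − T_e = 12.86 K.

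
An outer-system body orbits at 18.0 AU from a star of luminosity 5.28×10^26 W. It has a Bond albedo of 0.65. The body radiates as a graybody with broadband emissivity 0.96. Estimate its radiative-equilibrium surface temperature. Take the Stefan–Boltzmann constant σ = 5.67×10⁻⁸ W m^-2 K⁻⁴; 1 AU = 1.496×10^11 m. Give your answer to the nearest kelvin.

Orbital distance: d = 18.0 AU = 2.693×10^12 m.
S = L/(4πd²) = 5.794 W m^-2.
Absorbed flux (global mean): S(1−α)/4 = 5.794·0.35/4 = 0.5070 W m^-2.
Radiative balance εσT⁴ = 0.5070 gives T = [0.5070/(0.96·σ)]^(1/4) = 55.24 K.

55 kelvin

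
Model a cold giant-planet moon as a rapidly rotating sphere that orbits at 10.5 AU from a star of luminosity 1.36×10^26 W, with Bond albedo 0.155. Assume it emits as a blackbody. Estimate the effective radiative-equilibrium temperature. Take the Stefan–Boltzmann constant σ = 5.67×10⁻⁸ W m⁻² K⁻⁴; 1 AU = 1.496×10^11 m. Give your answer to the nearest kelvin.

64 K

d = 10.5 × 1.496×10^11 m = 1.571×10^12 m.
Flux at the orbit: S = L/(4πd²) = 1.36×10^26/(4π·(1.57×10^12)²) = 4.386 W m⁻².
The planet absorbs (1−α)S over its disc πR² and re-emits over 4πR², so the mean absorbed flux is (1−0.155)·4.386/4 = 0.9266 W m⁻².
Set σT⁴ = 0.9266 → T = (0.9266/σ)^(1/4) = 63.58 K.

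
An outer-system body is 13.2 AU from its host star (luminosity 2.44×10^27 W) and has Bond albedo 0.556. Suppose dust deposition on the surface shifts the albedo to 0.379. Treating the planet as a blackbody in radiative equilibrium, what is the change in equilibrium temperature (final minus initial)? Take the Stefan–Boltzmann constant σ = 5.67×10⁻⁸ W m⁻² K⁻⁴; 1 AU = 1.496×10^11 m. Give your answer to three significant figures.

8.69 K

d = 13.2 × 1.496×10^11 m = 1.975×10^12 m.
Flux at the orbit: S = L/(4πd²) = 2.44×10^27/(4π·(1.97×10^12)²) = 49.79 W m⁻².
Before: T₁ = [49.79·0.444/(4σ)]^(1/4) = 99.36 K.
Final:   T₂ = [S(1−0.379)/(4σ)]^(1/4) = 108.1 K.
ΔT = T₂ − T₁ = 8.694 K.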